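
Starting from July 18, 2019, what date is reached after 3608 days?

+366 (one year; includes Feb 29, 2020) → Jul 18, 2020 (3242 left).
+365 (one year) → Jul 18, 2021 (2877 left).
+365 (one year) → Jul 18, 2022 (2512 left).
+365 (one year) → Jul 18, 2023 (2147 left).
+366 (one year; includes Feb 29, 2024) → Jul 18, 2024 (1781 left).
+365 (one year) → Jul 18, 2025 (1416 left).
+365 (one year) → Jul 18, 2026 (1051 left).
+365 (one year) → Jul 18, 2027 (686 left).
+366 (one year; includes Feb 29, 2028) → Jul 18, 2028 (320 left).
Jul has 31 days: +14 → Aug 1, 2028 (306 left).
Aug has 31 days: +31 → Sep 1, 2028 (275 left).
Sep has 30 days: +30 → Oct 1, 2028 (245 left).
Oct has 31 days: +31 → Nov 1, 2028 (214 left).
Nov has 30 days: +30 → Dec 1, 2028 (184 left).
Dec has 31 days: +31 → Jan 1, 2029 (153 left).
Jan has 31 days: +31 → Feb 1, 2029 (122 left).
Feb has 28 days: +28 → Mar 1, 2029 (94 left).
Mar has 31 days: +31 → Apr 1, 2029 (63 left).
Apr has 30 days: +30 → May 1, 2029 (33 left).
May has 31 days: +31 → Jun 1, 2029 (2 left).
+2 → Jun 3, 2029.

June 3, 2029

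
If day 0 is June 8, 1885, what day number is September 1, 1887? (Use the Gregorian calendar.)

815

Jun 8, 1885 → Jun 8, 1886: 365 days.
Jun 8, 1886 → Jun 8, 1887: 365 days.
Jun 8, 1887 → Jul 8, 1887: 30 days (June has 30).
Jul 8, 1887 → Aug 8, 1887: 31 days (July has 31).
Aug 8, 1887 → Sep 1, 1887: 24 days.
Total: 815 days.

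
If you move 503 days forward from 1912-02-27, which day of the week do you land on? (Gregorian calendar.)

Monday

First find the weekday of Feb 27, 1912. Doomsday rule: the anchor day for the 1900s is Wednesday. For year 12: 12÷12 = 1 r 0, and 0÷4 = 0, so 1+0+0 = 1.
Wednesday + 1 ≡ Thursday — that's 1912's doomsday.
In February the doomsday date is Feb 29 (1912 is a leap year (divisible by 4)).
Feb 27 is 2 days before Feb 29; 2 mod 7 = 2, so Thursday − 2 = Tuesday.
503 mod 7 = 6, so 503 days after a Tuesday is Tuesday + 6 = Monday.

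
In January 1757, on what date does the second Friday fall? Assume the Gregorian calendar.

January 14, 1757

January 1, 1757 is a Saturday.
The first Friday is therefore January 7 (6 days later).
The second Friday is 7 + 1×7 = January 14.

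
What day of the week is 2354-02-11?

Doomsday rule: the anchor day for the 2300s is Wednesday. For year 54: 54÷12 = 4 r 6, and 6÷4 = 1, so 4+6+1 = 11.
Wednesday + 11 ≡ Sunday — that's 2354's doomsday.
In February the doomsday date is Feb 28 (2354 is not a leap year).
Feb 11 is 17 days before Feb 28; 17 mod 7 = 3, so Sunday − 3 = Thursday.

Thursday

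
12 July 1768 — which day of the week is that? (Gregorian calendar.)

Tuesday

Doomsday rule: the anchor day for the 1700s is Sunday. For year 68: 68÷12 = 5 r 8, and 8÷4 = 2, so 5+8+2 = 15.
Sunday + 15 ≡ Monday — that's 1768's doomsday.
In July the doomsday date is Jul 11.
Jul 12 is 1 day after Jul 11; 1 mod 7 = 1, so Monday + 1 = Tuesday.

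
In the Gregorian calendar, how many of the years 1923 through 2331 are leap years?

Multiples of 4 in [1923,2331]: 102.
Of those, multiples of 100: 4 (not leap unless ÷400).
Multiples of 400: 1.
Leap years = 102 − 4 + 1 = 99.

99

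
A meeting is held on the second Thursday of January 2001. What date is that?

January 11, 2001

January 1, 2001 is a Monday.
The first Thursday is therefore January 4 (3 days later).
The second Thursday is 4 + 1×7 = January 11.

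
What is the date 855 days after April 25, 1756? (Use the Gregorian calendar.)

August 28, 1758

+365 (one year) → Apr 25, 1757 (490 left).
+365 (one year) → Apr 25, 1758 (125 left).
Apr has 30 days: +6 → May 1, 1758 (119 left).
May has 31 days: +31 → Jun 1, 1758 (88 left).
Jun has 30 days: +30 → Jul 1, 1758 (58 left).
Jul has 31 days: +31 → Aug 1, 1758 (27 left).
+27 → Aug 28, 1758.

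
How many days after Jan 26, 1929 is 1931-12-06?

Jan 26, 1929 → Jan 26, 1930: 365 days.
Jan 26, 1930 → Jan 26, 1931: 365 days.
Jan 26, 1931 → Feb 26, 1931: 31 days (January has 31).
Feb 26, 1931 → Mar 26, 1931: 28 days (February has 28).
Mar 26, 1931 → Apr 26, 1931: 31 days (March has 31).
Apr 26, 1931 → May 26, 1931: 30 days (April has 30).
May 26, 1931 → Jun 26, 1931: 31 days (May has 31).
Jun 26, 1931 → Jul 26, 1931: 30 days (June has 30).
Jul 26, 1931 → Aug 26, 1931: 31 days (July has 31).
Aug 26, 1931 → Sep 26, 1931: 31 days (August has 31).
Sep 26, 1931 → Oct 26, 1931: 30 days (September has 30).
Oct 26, 1931 → Nov 26, 1931: 31 days (October has 31).
Nov 26, 1931 → Dec 6, 1931: 10 days.
Total: 1044 days.

1044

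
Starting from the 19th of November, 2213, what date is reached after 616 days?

+365 (one year) → Nov 19, 2214 (251 left).
Nov has 30 days: +12 → Dec 1, 2214 (239 left).
Dec has 31 days: +31 → Jan 1, 2215 (208 left).
Jan has 31 days: +31 → Feb 1, 2215 (177 left).
Feb has 28 days: +28 → Mar 1, 2215 (149 left).
Mar has 31 days: +31 → Apr 1, 2215 (118 left).
Apr has 30 days: +30 → May 1, 2215 (88 left).
May has 31 days: +31 → Jun 1, 2215 (57 left).
Jun has 30 days: +30 → Jul 1, 2215 (27 left).
+27 → Jul 28, 2215.

July 28, 2215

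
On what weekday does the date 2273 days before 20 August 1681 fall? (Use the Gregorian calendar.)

Friday

First find the weekday of Aug 20, 1681. Doomsday rule: the anchor day for the 1600s is Tuesday. For year 81: 81÷12 = 6 r 9, and 9÷4 = 2, so 6+9+2 = 17.
Tuesday + 17 ≡ Friday — that's 1681's doomsday.
In August the doomsday date is Aug 8.
Aug 20 is 12 days after Aug 8; 12 mod 7 = 5, so Friday + 5 = Wednesday.
2273 mod 7 = 5, so 2273 days before a Wednesday is Wednesday − 5 = Friday.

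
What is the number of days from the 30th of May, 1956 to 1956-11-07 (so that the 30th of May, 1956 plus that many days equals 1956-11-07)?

161

May 30, 1956 → Jun 30, 1956: 31 days (May has 31).
Jun 30, 1956 → Jul 30, 1956: 30 days (June has 30).
Jul 30, 1956 → Aug 30, 1956: 31 days (July has 31).
Aug 30, 1956 → Sep 30, 1956: 31 days (August has 31).
Sep 30, 1956 → Oct 30, 1956: 30 days (September has 30).
Oct 30, 1956 → Nov 7, 1956: 8 days.
Total: 161 days.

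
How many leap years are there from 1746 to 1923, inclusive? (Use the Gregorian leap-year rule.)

Multiples of 4 in [1746,1923]: 44.
Of those, multiples of 100: 2 (not leap unless ÷400).
Multiples of 400: 0.
Leap years = 44 − 2 + 0 = 42.

42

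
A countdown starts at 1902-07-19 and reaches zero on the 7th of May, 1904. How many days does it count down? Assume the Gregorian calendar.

Jul 19, 1902 → Jul 19, 1903: 365 days.
Jul 19, 1903 → Aug 19, 1903: 31 days (July has 31).
Aug 19, 1903 → Sep 19, 1903: 31 days (August has 31).
Sep 19, 1903 → Oct 19, 1903: 30 days (September has 30).
Oct 19, 1903 → Nov 19, 1903: 31 days (October has 31).
Nov 19, 1903 → Dec 19, 1903: 30 days (November has 30).
Dec 19, 1903 → Jan 19, 1904: 31 days (December has 31).
Jan 19, 1904 → Feb 19, 1904: 31 days (January has 31).
Feb 19, 1904 → Mar 19, 1904: 29 days (February has 29).
Mar 19, 1904 → Apr 19, 1904: 31 days (March has 31).
Apr 19, 1904 → May 7, 1904: 18 days.
Total: 658 days.

658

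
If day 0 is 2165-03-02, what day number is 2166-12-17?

655

Mar 2, 2165 → Mar 2, 2166: 365 days.
Mar 2, 2166 → Apr 2, 2166: 31 days (March has 31).
Apr 2, 2166 → May 2, 2166: 30 days (April has 30).
May 2, 2166 → Jun 2, 2166: 31 days (May has 31).
Jun 2, 2166 → Jul 2, 2166: 30 days (June has 30).
Jul 2, 2166 → Aug 2, 2166: 31 days (July has 31).
Aug 2, 2166 → Sep 2, 2166: 31 days (August has 31).
Sep 2, 2166 → Oct 2, 2166: 30 days (September has 30).
Oct 2, 2166 → Nov 2, 2166: 31 days (October has 31).
Nov 2, 2166 → Dec 2, 2166: 30 days (November has 30).
Dec 2, 2166 → Dec 17, 2166: 15 days.
Total: 655 days.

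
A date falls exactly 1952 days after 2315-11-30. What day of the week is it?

Nov 30, 2315 is a Tuesday.
1952 mod 7 = 6, so 1952 days after a Tuesday is Tuesday + 6 = Monday.

Monday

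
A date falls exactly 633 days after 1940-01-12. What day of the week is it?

First find the weekday of Jan 12, 1940. Doomsday rule: the anchor day for the 1900s is Wednesday. For year 40: 40÷12 = 3 r 4, and 4÷4 = 1, so 3+4+1 = 8.
Wednesday + 8 ≡ Thursday — that's 1940's doomsday.
In January the doomsday date is Jan 4 (1940 is a leap year (divisible by 4)).
Jan 12 is 8 days after Jan 4; 8 mod 7 = 1, so Thursday + 1 = Friday.
633 mod 7 = 3, so 633 days after a Friday is Friday + 3 = Monday.

Monday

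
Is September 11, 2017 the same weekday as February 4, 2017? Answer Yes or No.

From Feb 4, 2017 to Sep 11, 2017 is 219 days.
219 mod 7 = 2, so they are different weekdays.
(Feb 4, 2017 is a Saturday; Sep 11, 2017 is a Monday.)

No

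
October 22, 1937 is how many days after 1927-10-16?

Oct 16, 1927 → Oct 16, 1928: 366 days (Feb 29, 1928 is in that span).
Oct 16, 1928 → Oct 16, 1929: 365 days.
Oct 16, 1929 → Oct 16, 1930: 365 days.
Oct 16, 1930 → Oct 16, 1931: 365 days.
Oct 16, 1931 → Oct 16, 1932: 366 days (Feb 29, 1932 is in that span).
Oct 16, 1932 → Oct 16, 1933: 365 days.
Oct 16, 1933 → Oct 16, 1934: 365 days.
Oct 16, 1934 → Oct 16, 1935: 365 days.
Oct 16, 1935 → Oct 16, 1936: 366 days (Feb 29, 1936 is in that span).
Oct 16, 1936 → Nov 16, 1936: 31 days (October has 31).
Nov 16, 1936 → Dec 16, 1936: 30 days (November has 30).
Dec 16, 1936 → Jan 16, 1937: 31 days (December has 31).
Jan 16, 1937 → Feb 16, 1937: 31 days (January has 31).
Feb 16, 1937 → Mar 16, 1937: 28 days (February has 28).
Mar 16, 1937 → Apr 16, 1937: 31 days (March has 31).
Apr 16, 1937 → May 16, 1937: 30 days (April has 30).
May 16, 1937 → Jun 16, 1937: 31 days (May has 31).
Jun 16, 1937 → Jul 16, 1937: 30 days (June has 30).
Jul 16, 1937 → Aug 16, 1937: 31 days (July has 31).
Aug 16, 1937 → Sep 16, 1937: 31 days (August has 31).
Sep 16, 1937 → Oct 16, 1937: 30 days (September has 30).
Oct 16, 1937 → Oct 22, 1937: 6 days.
Total: 3659 days.

3659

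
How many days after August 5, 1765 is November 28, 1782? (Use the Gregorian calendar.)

6324

Aug 5, 1765 → Aug 5, 1766: 365 days.
Aug 5, 1766 → Aug 5, 1767: 365 days.
Aug 5, 1767 → Aug 5, 1768: 366 days (Feb 29, 1768 is in that span).
Aug 5, 1768 → Aug 5, 1769: 365 days.
Aug 5, 1769 → Aug 5, 1770: 365 days.
Aug 5, 1770 → Aug 5, 1771: 365 days.
Aug 5, 1771 → Aug 5, 1772: 366 days (Feb 29, 1772 is in that span).
Aug 5, 1772 → Aug 5, 1773: 365 days.
Aug 5, 1773 → Aug 5, 1774: 365 days.
Aug 5, 1774 → Aug 5, 1775: 365 days.
Aug 5, 1775 → Aug 5, 1776: 366 days (Feb 29, 1776 is in that span).
Aug 5, 1776 → Aug 5, 1777: 365 days.
Aug 5, 1777 → Aug 5, 1778: 365 days.
Aug 5, 1778 → Aug 5, 1779: 365 days.
Aug 5, 1779 → Aug 5, 1780: 366 days (Feb 29, 1780 is in that span).
Aug 5, 1780 → Aug 5, 1781: 365 days.
Aug 5, 1781 → Aug 5, 1782: 365 days.
Aug 5, 1782 → Sep 5, 1782: 31 days (August has 31).
Sep 5, 1782 → Oct 5, 1782: 30 days (September has 30).
Oct 5, 1782 → Nov 5, 1782: 31 days (October has 31).
Nov 5, 1782 → Nov 28, 1782: 23 days.
Total: 6324 days.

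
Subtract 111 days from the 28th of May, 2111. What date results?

February 6, 2111

−28 → Apr 30, 2111 (end of Apr, 30 days; 83 left).
−30 → Mar 31, 2111 (end of Mar, 31 days; 53 left).
−31 → Feb 28, 2111 (end of Feb, 28 days; 22 left).
−22 → Feb 6, 2111.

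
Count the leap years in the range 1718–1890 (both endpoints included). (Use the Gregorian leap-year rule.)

Multiples of 4 in [1718,1890]: 43.
Of those, multiples of 100: 1 (not leap unless ÷400).
Multiples of 400: 0.
Leap years = 43 − 1 + 0 = 42.

42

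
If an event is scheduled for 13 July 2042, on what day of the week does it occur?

Sunday

Doomsday rule: the anchor day for the 2000s is Tuesday. For year 42: 42÷12 = 3 r 6, and 6÷4 = 1, so 3+6+1 = 10.
Tuesday + 10 ≡ Friday — that's 2042's doomsday.
In July the doomsday date is Jul 11.
Jul 13 is 2 days after Jul 11; 2 mod 7 = 2, so Friday + 2 = Sunday.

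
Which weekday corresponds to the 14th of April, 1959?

January 1, 1959 is a Thursday.
Jan 1, 1959 → Feb 1, 1959: 31 days (January has 31).
Feb 1, 1959 → Mar 1, 1959: 28 days (February has 28).
Mar 1, 1959 → Apr 1, 1959: 31 days (March has 31).
Apr 1, 1959 → Apr 14, 1959: 13 days.
Total: 103 days.
103 mod 7 = 5, so Thursday + 5 = Tuesday.

Tuesday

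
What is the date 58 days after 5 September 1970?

November 2, 1970

Sep has 30 days: +26 → Oct 1, 1970 (32 left).
Oct has 31 days: +31 → Nov 1, 1970 (1 left).
+1 → Nov 2, 1970.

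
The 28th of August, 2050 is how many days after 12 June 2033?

6286

Jun 12, 2033 → Jun 12, 2034: 365 days.
Jun 12, 2034 → Jun 12, 2035: 365 days.
Jun 12, 2035 → Jun 12, 2036: 366 days (Feb 29, 2036 is in that span).
Jun 12, 2036 → Jun 12, 2037: 365 days.
Jun 12, 2037 → Jun 12, 2038: 365 days.
Jun 12, 2038 → Jun 12, 2039: 365 days.
Jun 12, 2039 → Jun 12, 2040: 366 days (Feb 29, 2040 is in that span).
Jun 12, 2040 → Jun 12, 2041: 365 days.
Jun 12, 2041 → Jun 12, 2042: 365 days.
Jun 12, 2042 → Jun 12, 2043: 365 days.
Jun 12, 2043 → Jun 12, 2044: 366 days (Feb 29, 2044 is in that span).
Jun 12, 2044 → Jun 12, 2045: 365 days.
Jun 12, 2045 → Jun 12, 2046: 365 days.
Jun 12, 2046 → Jun 12, 2047: 365 days.
Jun 12, 2047 → Jun 12, 2048: 366 days (Feb 29, 2048 is in that span).
Jun 12, 2048 → Jun 12, 2049: 365 days.
Jun 12, 2049 → Jun 12, 2050: 365 days.
Jun 12, 2050 → Jul 12, 2050: 30 days (June has 30).
Jul 12, 2050 → Aug 12, 2050: 31 days (July has 31).
Aug 12, 2050 → Aug 28, 2050: 16 days.
Total: 6286 days.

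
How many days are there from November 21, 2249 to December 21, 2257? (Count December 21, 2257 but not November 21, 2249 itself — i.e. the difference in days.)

Nov 21, 2249 → Nov 21, 2250: 365 days.
Nov 21, 2250 → Nov 21, 2251: 365 days.
Nov 21, 2251 → Nov 21, 2252: 366 days (Feb 29, 2252 is in that span).
Nov 21, 2252 → Nov 21, 2253: 365 days.
Nov 21, 2253 → Nov 21, 2254: 365 days.
Nov 21, 2254 → Nov 21, 2255: 365 days.
Nov 21, 2255 → Nov 21, 2256: 366 days (Feb 29, 2256 is in that span).
Nov 21, 2256 → Dec 21, 2256: 30 days (November has 30).
Dec 21, 2256 → Jan 21, 2257: 31 days (December has 31).
Jan 21, 2257 → Feb 21, 2257: 31 days (January has 31).
Feb 21, 2257 → Mar 21, 2257: 28 days (February has 28).
Mar 21, 2257 → Apr 21, 2257: 31 days (March has 31).
Apr 21, 2257 → May 21, 2257: 30 days (April has 30).
May 21, 2257 → Jun 21, 2257: 31 days (May has 31).
Jun 21, 2257 → Jul 21, 2257: 30 days (June has 30).
Jul 21, 2257 → Aug 21, 2257: 31 days (July has 31).
Aug 21, 2257 → Sep 21, 2257: 31 days (August has 31).
Sep 21, 2257 → Oct 21, 2257: 30 days (September has 30).
Oct 21, 2257 → Nov 21, 2257: 31 days (October has 31).
Nov 21, 2257 → Dec 21, 2257: 30 days.
Total: 2952 days.

2952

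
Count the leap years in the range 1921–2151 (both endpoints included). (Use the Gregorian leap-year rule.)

56

Multiples of 4 in [1921,2151]: 57.
Of those, multiples of 100: 2 (not leap unless ÷400).
Multiples of 400: 1.
Leap years = 57 − 2 + 1 = 56.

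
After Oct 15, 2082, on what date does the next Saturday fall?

October 17, 2082

Oct 15, 2082 is a Thursday.
From Thursday to the next Saturday is 2 days.
Oct 15, 2082 + 2 = Oct 17, 2082.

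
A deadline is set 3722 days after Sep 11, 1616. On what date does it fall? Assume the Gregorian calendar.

November 20, 1626

+365 (one year) → Sep 11, 1617 (3357 left).
+365 (one year) → Sep 11, 1618 (2992 left).
+365 (one year) → Sep 11, 1619 (2627 left).
+366 (one year; includes Feb 29, 1620) → Sep 11, 1620 (2261 left).
+365 (one year) → Sep 11, 1621 (1896 left).
+365 (one year) → Sep 11, 1622 (1531 left).
+365 (one year) → Sep 11, 1623 (1166 left).
+366 (one year; includes Feb 29, 1624) → Sep 11, 1624 (800 left).
+365 (one year) → Sep 11, 1625 (435 left).
+365 (one year) → Sep 11, 1626 (70 left).
Sep has 30 days: +20 → Oct 1, 1626 (50 left).
Oct has 31 days: +31 → Nov 1, 1626 (19 left).
+19 → Nov 20, 1626.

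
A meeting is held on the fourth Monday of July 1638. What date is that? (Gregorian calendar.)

July 26, 1638

July 1, 1638 is a Thursday.
The first Monday is therefore July 5 (4 days later).
The fourth Monday is 5 + 3×7 = July 26.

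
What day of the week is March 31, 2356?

Saturday

Doomsday rule: the anchor day for the 2300s is Wednesday. For year 56: 56÷12 = 4 r 8, and 8÷4 = 2, so 4+8+2 = 14.
Wednesday + 14 ≡ Wednesday — that's 2356's doomsday.
In March the doomsday date is Mar 14.
Mar 31 is 17 days after Mar 14; 17 mod 7 = 3, so Wednesday + 3 = Saturday.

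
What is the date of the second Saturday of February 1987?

February 14, 1987

February 1, 1987 is a Sunday.
The first Saturday is therefore February 7 (6 days later).
The second Saturday is 7 + 1×7 = February 14.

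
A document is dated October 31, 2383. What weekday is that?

Monday

Doomsday rule: the anchor day for the 2300s is Wednesday. For year 83: 83÷12 = 6 r 11, and 11÷4 = 2, so 6+11+2 = 19.
Wednesday + 19 ≡ Monday — that's 2383's doomsday.
In October the doomsday date is Oct 10.
Oct 31 is 21 days after Oct 10; 21 mod 7 = 0, so Monday + 0 = Monday.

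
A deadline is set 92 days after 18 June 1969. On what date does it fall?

Jun has 30 days: +13 → Jul 1, 1969 (79 left).
Jul has 31 days: +31 → Aug 1, 1969 (48 left).
Aug has 31 days: +31 → Sep 1, 1969 (17 left).
+17 → Sep 18, 1969.

September 18, 1969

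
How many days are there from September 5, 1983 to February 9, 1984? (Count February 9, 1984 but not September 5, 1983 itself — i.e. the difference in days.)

Sep 5, 1983 → Oct 5, 1983: 30 days (September has 30).
Oct 5, 1983 → Nov 5, 1983: 31 days (October has 31).
Nov 5, 1983 → Dec 5, 1983: 30 days (November has 30).
Dec 5, 1983 → Jan 5, 1984: 31 days (December has 31).
Jan 5, 1984 → Feb 5, 1984: 31 days (January has 31).
Feb 5, 1984 → Feb 9, 1984: 4 days.
Total: 157 days.

157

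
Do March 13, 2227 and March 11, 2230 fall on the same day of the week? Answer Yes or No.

No

From Mar 13, 2227 to Mar 11, 2230 is 1094 days.
1094 mod 7 = 2, so they are different weekdays.
(Mar 13, 2227 is a Tuesday; Mar 11, 2230 is a Thursday.)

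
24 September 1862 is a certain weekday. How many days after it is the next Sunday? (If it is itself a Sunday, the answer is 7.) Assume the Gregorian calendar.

4

Sep 24, 1862 is a Wednesday.
From Wednesday to the next Sunday is 4 days.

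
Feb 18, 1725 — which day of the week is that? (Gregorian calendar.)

Sunday

Doomsday rule: the anchor day for the 1700s is Sunday. For year 25: 25÷12 = 2 r 1, and 1÷4 = 0, so 2+1+0 = 3.
Sunday + 3 ≡ Wednesday — that's 1725's doomsday.
In February the doomsday date is Feb 28 (1725 is not a leap year).
Feb 18 is 10 days before Feb 28; 10 mod 7 = 3, so Wednesday − 3 = Sunday.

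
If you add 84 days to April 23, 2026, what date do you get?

Apr has 30 days: +8 → May 1, 2026 (76 left).
May has 31 days: +31 → Jun 1, 2026 (45 left).
Jun has 30 days: +30 → Jul 1, 2026 (15 left).
+15 → Jul 16, 2026.

July 16, 2026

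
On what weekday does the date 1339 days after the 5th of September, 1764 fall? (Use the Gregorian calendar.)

Sep 5, 1764 is a Wednesday.
1339 mod 7 = 2, so 1339 days after a Wednesday is Wednesday + 2 = Friday.

Friday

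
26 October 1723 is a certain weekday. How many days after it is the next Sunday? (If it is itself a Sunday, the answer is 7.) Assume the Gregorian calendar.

5

Oct 26, 1723 is a Tuesday.
From Tuesday to the next Sunday is 5 days.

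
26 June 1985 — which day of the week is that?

Doomsday rule: the anchor day for the 1900s is Wednesday. For year 85: 85÷12 = 7 r 1, and 1÷4 = 0, so 7+1+0 = 8.
Wednesday + 8 ≡ Thursday — that's 1985's doomsday.
In June the doomsday date is Jun 6.
Jun 26 is 20 days after Jun 6; 20 mod 7 = 6, so Thursday + 6 = Wednesday.

Wednesday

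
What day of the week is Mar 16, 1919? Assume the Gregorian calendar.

Sunday

January 1, 1919 is a Wednesday.
Jan 1, 1919 → Feb 1, 1919: 31 days (January has 31).
Feb 1, 1919 → Mar 1, 1919: 28 days (February has 28).
Mar 1, 1919 → Mar 16, 1919: 15 days.
Total: 74 days.
74 mod 7 = 4, so Wednesday + 4 = Sunday.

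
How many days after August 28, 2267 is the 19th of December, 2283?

Aug 28, 2267 → Aug 28, 2268: 366 days (Feb 29, 2268 is in that span).
Aug 28, 2268 → Aug 28, 2269: 365 days.
Aug 28, 2269 → Aug 28, 2270: 365 days.
Aug 28, 2270 → Aug 28, 2271: 365 days.
Aug 28, 2271 → Aug 28, 2272: 366 days (Feb 29, 2272 is in that span).
Aug 28, 2272 → Aug 28, 2273: 365 days.
Aug 28, 2273 → Aug 28, 2274: 365 days.
Aug 28, 2274 → Aug 28, 2275: 365 days.
Aug 28, 2275 → Aug 28, 2276: 366 days (Feb 29, 2276 is in that span).
Aug 28, 2276 → Aug 28, 2277: 365 days.
Aug 28, 2277 → Aug 28, 2278: 365 days.
Aug 28, 2278 → Aug 28, 2279: 365 days.
Aug 28, 2279 → Aug 28, 2280: 366 days (Feb 29, 2280 is in that span).
Aug 28, 2280 → Aug 28, 2281: 365 days.
Aug 28, 2281 → Aug 28, 2282: 365 days.
Aug 28, 2282 → Aug 28, 2283: 365 days.
Aug 28, 2283 → Sep 28, 2283: 31 days (August has 31).
Sep 28, 2283 → Oct 28, 2283: 30 days (September has 30).
Oct 28, 2283 → Nov 28, 2283: 31 days (October has 31).
Nov 28, 2283 → Dec 19, 2283: 21 days.
Total: 5957 days.

5957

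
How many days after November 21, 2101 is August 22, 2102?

274

Nov 21, 2101 → Dec 21, 2101: 30 days (November has 30).
Dec 21, 2101 → Jan 21, 2102: 31 days (December has 31).
Jan 21, 2102 → Feb 21, 2102: 31 days (January has 31).
Feb 21, 2102 → Mar 21, 2102: 28 days (February has 28).
Mar 21, 2102 → Apr 21, 2102: 31 days (March has 31).
Apr 21, 2102 → May 21, 2102: 30 days (April has 30).
May 21, 2102 → Jun 21, 2102: 31 days (May has 31).
Jun 21, 2102 → Jul 21, 2102: 30 days (June has 30).
Jul 21, 2102 → Aug 21, 2102: 31 days (July has 31).
Aug 21, 2102 → Aug 22, 2102: 1 days.
Total: 274 days.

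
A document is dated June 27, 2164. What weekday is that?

Wednesday

Doomsday rule: the anchor day for the 2100s is Sunday. For year 64: 64÷12 = 5 r 4, and 4÷4 = 1, so 5+4+1 = 10.
Sunday + 10 ≡ Wednesday — that's 2164's doomsday.
In June the doomsday date is Jun 6.
Jun 27 is 21 days after Jun 6; 21 mod 7 = 0, so Wednesday + 0 = Wednesday.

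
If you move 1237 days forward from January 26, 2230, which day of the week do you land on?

Sunday

First find the weekday of Jan 26, 2230. Doomsday rule: the anchor day for the 2200s is Friday. For year 30: 30÷12 = 2 r 6, and 6÷4 = 1, so 2+6+1 = 9.
Friday + 9 ≡ Sunday — that's 2230's doomsday.
In January the doomsday date is Jan 3 (2230 is not a leap year).
Jan 26 is 23 days after Jan 3; 23 mod 7 = 2, so Sunday + 2 = Tuesday.
1237 mod 7 = 5, so 1237 days after a Tuesday is Tuesday + 5 = Sunday.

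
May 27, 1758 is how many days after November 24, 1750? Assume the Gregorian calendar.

Nov 24, 1750 → Nov 24, 1751: 365 days.
Nov 24, 1751 → Nov 24, 1752: 366 days (Feb 29, 1752 is in that span).
Nov 24, 1752 → Nov 24, 1753: 365 days.
Nov 24, 1753 → Nov 24, 1754: 365 days.
Nov 24, 1754 → Nov 24, 1755: 365 days.
Nov 24, 1755 → Nov 24, 1756: 366 days (Feb 29, 1756 is in that span).
Nov 24, 1756 → Nov 24, 1757: 365 days.
Nov 24, 1757 → Dec 24, 1757: 30 days (November has 30).
Dec 24, 1757 → Jan 24, 1758: 31 days (December has 31).
Jan 24, 1758 → Feb 24, 1758: 31 days (January has 31).
Feb 24, 1758 → Mar 24, 1758: 28 days (February has 28).
Mar 24, 1758 → Apr 24, 1758: 31 days (March has 31).
Apr 24, 1758 → May 24, 1758: 30 days (April has 30).
May 24, 1758 → May 27, 1758: 3 days.
Total: 2741 days.

2741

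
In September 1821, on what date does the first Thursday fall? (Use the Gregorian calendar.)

September 6, 1821

September 1, 1821 is a Saturday.
The first Thursday is therefore September 6 (5 days later).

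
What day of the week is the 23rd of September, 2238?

Doomsday rule: the anchor day for the 2200s is Friday. For year 38: 38÷12 = 3 r 2, and 2÷4 = 0, so 3+2+0 = 5.
Friday + 5 ≡ Wednesday — that's 2238's doomsday.
In September the doomsday date is Sep 5.
Sep 23 is 18 days after Sep 5; 18 mod 7 = 4, so Wednesday + 4 = Sunday.

Sunday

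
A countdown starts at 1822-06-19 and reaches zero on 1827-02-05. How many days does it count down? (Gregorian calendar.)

Jun 19, 1822 → Jun 19, 1823: 365 days.
Jun 19, 1823 → Jun 19, 1824: 366 days (Feb 29, 1824 is in that span).
Jun 19, 1824 → Jun 19, 1825: 365 days.
Jun 19, 1825 → Jun 19, 1826: 365 days.
Jun 19, 1826 → Jul 19, 1826: 30 days (June has 30).
Jul 19, 1826 → Aug 19, 1826: 31 days (July has 31).
Aug 19, 1826 → Sep 19, 1826: 31 days (August has 31).
Sep 19, 1826 → Oct 19, 1826: 30 days (September has 30).
Oct 19, 1826 → Nov 19, 1826: 31 days (October has 31).
Nov 19, 1826 → Dec 19, 1826: 30 days (November has 30).
Dec 19, 1826 → Jan 19, 1827: 31 days (December has 31).
Jan 19, 1827 → Feb 5, 1827: 17 days.
Total: 1692 days.

1692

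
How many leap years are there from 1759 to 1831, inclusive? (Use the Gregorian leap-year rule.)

17

Multiples of 4 in [1759,1831]: 18.
Of those, multiples of 100: 1 (not leap unless ÷400).
Multiples of 400: 0.
Leap years = 18 − 1 + 0 = 17.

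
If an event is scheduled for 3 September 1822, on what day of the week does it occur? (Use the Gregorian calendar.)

Tuesday

Doomsday rule: the anchor day for the 1800s is Friday. For year 22: 22÷12 = 1 r 10, and 10÷4 = 2, so 1+10+2 = 13.
Friday + 13 ≡ Thursday — that's 1822's doomsday.
In September the doomsday date is Sep 5.
Sep 3 is 2 days before Sep 5; 2 mod 7 = 2, so Thursday − 2 = Tuesday.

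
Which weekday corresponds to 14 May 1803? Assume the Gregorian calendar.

Saturday

Doomsday rule: the anchor day for the 1800s is Friday. For year 03: 3÷12 = 0 r 3, and 3÷4 = 0, so 0+3+0 = 3.
Friday + 3 ≡ Monday — that's 1803's doomsday.
In May the doomsday date is May 9.
May 14 is 5 days after May 9; 5 mod 7 = 5, so Monday + 5 = Saturday.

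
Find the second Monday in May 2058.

May 1, 2058 is a Wednesday.
The first Monday is therefore May 6 (5 days later).
The second Monday is 6 + 1×7 = May 13.

May 13, 2058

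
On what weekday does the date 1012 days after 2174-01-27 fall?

Monday

First find the weekday of Jan 27, 2174. Doomsday rule: the anchor day for the 2100s is Sunday. For year 74: 74÷12 = 6 r 2, and 2÷4 = 0, so 6+2+0 = 8.
Sunday + 8 ≡ Monday — that's 2174's doomsday.
In January the doomsday date is Jan 3 (2174 is not a leap year).
Jan 27 is 24 days after Jan 3; 24 mod 7 = 3, so Monday + 3 = Thursday.
1012 mod 7 = 4, so 1012 days after a Thursday is Thursday + 4 = Monday.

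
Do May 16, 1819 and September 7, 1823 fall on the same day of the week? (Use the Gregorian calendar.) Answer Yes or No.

From May 16, 1819 to Sep 7, 1823 is 1575 days.
1575 mod 7 = 0, so they are the same weekday.
(May 16, 1819 is a Sunday; Sep 7, 1823 is a Sunday.)

Yes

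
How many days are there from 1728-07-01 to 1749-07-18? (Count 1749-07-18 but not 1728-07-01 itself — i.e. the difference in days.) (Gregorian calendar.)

7687

Jul 1, 1728 → Jul 1, 1729: 365 days.
Jul 1, 1729 → Jul 1, 1730: 365 days.
Jul 1, 1730 → Jul 1, 1731: 365 days.
Jul 1, 1731 → Jul 1, 1732: 366 days (Feb 29, 1732 is in that span).
Jul 1, 1732 → Jul 1, 1733: 365 days.
Jul 1, 1733 → Jul 1, 1734: 365 days.
Jul 1, 1734 → Jul 1, 1735: 365 days.
Jul 1, 1735 → Jul 1, 1736: 366 days (Feb 29, 1736 is in that span).
Jul 1, 1736 → Jul 1, 1737: 365 days.
Jul 1, 1737 → Jul 1, 1738: 365 days.
Jul 1, 1738 → Jul 1, 1739: 365 days.
Jul 1, 1739 → Jul 1, 1740: 366 days (Feb 29, 1740 is in that span).
Jul 1, 1740 → Jul 1, 1741: 365 days.
Jul 1, 1741 → Jul 1, 1742: 365 days.
Jul 1, 1742 → Jul 1, 1743: 365 days.
Jul 1, 1743 → Jul 1, 1744: 366 days (Feb 29, 1744 is in that span).
Jul 1, 1744 → Jul 1, 1745: 365 days.
Jul 1, 1745 → Jul 1, 1746: 365 days.
Jul 1, 1746 → Jul 1, 1747: 365 days.
Jul 1, 1747 → Jul 1, 1748: 366 days (Feb 29, 1748 is in that span).
Jul 1, 1748 → Aug 1, 1748: 31 days (July has 31).
Aug 1, 1748 → Sep 1, 1748: 31 days (August has 31).
Sep 1, 1748 → Oct 1, 1748: 30 days (September has 30).
Oct 1, 1748 → Nov 1, 1748: 31 days (October has 31).
Nov 1, 1748 → Dec 1, 1748: 30 days (November has 30).
Dec 1, 1748 → Jan 1, 1749: 31 days (December has 31).
Jan 1, 1749 → Feb 1, 1749: 31 days (January has 31).
Feb 1, 1749 → Mar 1, 1749: 28 days (February has 28).
Mar 1, 1749 → Apr 1, 1749: 31 days (March has 31).
Apr 1, 1749 → May 1, 1749: 30 days (April has 30).
May 1, 1749 → Jun 1, 1749: 31 days (May has 31).
Jun 1, 1749 → Jul 1, 1749: 30 days (June has 30).
Jul 1, 1749 → Jul 18, 1749: 17 days.
Total: 7687 days.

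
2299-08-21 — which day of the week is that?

Doomsday rule: the anchor day for the 2200s is Friday. For year 99: 99÷12 = 8 r 3, and 3÷4 = 0, so 8+3+0 = 11.
Friday + 11 ≡ Tuesday — that's 2299's doomsday.
In August the doomsday date is Aug 8.
Aug 21 is 13 days after Aug 8; 13 mod 7 = 6, so Tuesday + 6 = Monday.

Monday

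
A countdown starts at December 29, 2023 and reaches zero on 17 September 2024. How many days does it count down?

Dec 29, 2023 → Jan 29, 2024: 31 days (December has 31).
Jan 29, 2024 → Feb 29, 2024: 31 days (January has 31).
Feb 29, 2024 → Mar 29, 2024: 29 days (February has 29).
Mar 29, 2024 → Apr 29, 2024: 31 days (March has 31).
Apr 29, 2024 → May 29, 2024: 30 days (April has 30).
May 29, 2024 → Jun 29, 2024: 31 days (May has 31).
Jun 29, 2024 → Jul 29, 2024: 30 days (June has 30).
Jul 29, 2024 → Aug 29, 2024: 31 days (July has 31).
Aug 29, 2024 → Sep 17, 2024: 19 days.
Total: 263 days.

263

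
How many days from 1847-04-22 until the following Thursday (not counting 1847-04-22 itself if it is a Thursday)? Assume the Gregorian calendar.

7

Apr 22, 1847 is a Thursday.
From Thursday to the next Thursday is 7 days.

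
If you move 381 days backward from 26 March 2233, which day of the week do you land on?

Saturday

First find the weekday of Mar 26, 2233. Doomsday rule: the anchor day for the 2200s is Friday. For year 33: 33÷12 = 2 r 9, and 9÷4 = 2, so 2+9+2 = 13.
Friday + 13 ≡ Thursday — that's 2233's doomsday.
In March the doomsday date is Mar 14.
Mar 26 is 12 days after Mar 14; 12 mod 7 = 5, so Thursday + 5 = Tuesday.
381 mod 7 = 3, so 381 days before a Tuesday is Tuesday − 3 = Saturday.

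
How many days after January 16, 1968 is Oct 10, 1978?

3920

Jan 16, 1968 → Jan 16, 1969: 366 days (Feb 29, 1968 is in that span).
Jan 16, 1969 → Jan 16, 1970: 365 days.
Jan 16, 1970 → Jan 16, 1971: 365 days.
Jan 16, 1971 → Jan 16, 1972: 365 days.
Jan 16, 1972 → Jan 16, 1973: 366 days (Feb 29, 1972 is in that span).
Jan 16, 1973 → Jan 16, 1974: 365 days.
Jan 16, 1974 → Jan 16, 1975: 365 days.
Jan 16, 1975 → Jan 16, 1976: 365 days.
Jan 16, 1976 → Jan 16, 1977: 366 days (Feb 29, 1976 is in that span).
Jan 16, 1977 → Jan 16, 1978: 365 days.
Jan 16, 1978 → Feb 16, 1978: 31 days (January has 31).
Feb 16, 1978 → Mar 16, 1978: 28 days (February has 28).
Mar 16, 1978 → Apr 16, 1978: 31 days (March has 31).
Apr 16, 1978 → May 16, 1978: 30 days (April has 30).
May 16, 1978 → Jun 16, 1978: 31 days (May has 31).
Jun 16, 1978 → Jul 16, 1978: 30 days (June has 30).
Jul 16, 1978 → Aug 16, 1978: 31 days (July has 31).
Aug 16, 1978 → Sep 16, 1978: 31 days (August has 31).
Sep 16, 1978 → Oct 10, 1978: 24 days.
Total: 3920 days.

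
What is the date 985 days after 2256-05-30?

February 9, 2259

+365 (one year) → May 30, 2257 (620 left).
+365 (one year) → May 30, 2258 (255 left).
May has 31 days: +2 → Jun 1, 2258 (253 left).
Jun has 30 days: +30 → Jul 1, 2258 (223 left).
Jul has 31 days: +31 → Aug 1, 2258 (192 left).
Aug has 31 days: +31 → Sep 1, 2258 (161 left).
Sep has 30 days: +30 → Oct 1, 2258 (131 left).
Oct has 31 days: +31 → Nov 1, 2258 (100 left).
Nov has 30 days: +30 → Dec 1, 2258 (70 left).
Dec has 31 days: +31 → Jan 1, 2259 (39 left).
Jan has 31 days: +31 → Feb 1, 2259 (8 left).
+8 → Feb 9, 2259.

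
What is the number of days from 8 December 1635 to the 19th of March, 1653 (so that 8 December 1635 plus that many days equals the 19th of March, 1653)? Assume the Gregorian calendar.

Dec 8, 1635 → Dec 8, 1636: 366 days (Feb 29, 1636 is in that span).
Dec 8, 1636 → Dec 8, 1637: 365 days.
Dec 8, 1637 → Dec 8, 1638: 365 days.
Dec 8, 1638 → Dec 8, 1639: 365 days.
Dec 8, 1639 → Dec 8, 1640: 366 days (Feb 29, 1640 is in that span).
Dec 8, 1640 → Dec 8, 1641: 365 days.
Dec 8, 1641 → Dec 8, 1642: 365 days.
Dec 8, 1642 → Dec 8, 1643: 365 days.
Dec 8, 1643 → Dec 8, 1644: 366 days (Feb 29, 1644 is in that span).
Dec 8, 1644 → Dec 8, 1645: 365 days.
Dec 8, 1645 → Dec 8, 1646: 365 days.
Dec 8, 1646 → Dec 8, 1647: 365 days.
Dec 8, 1647 → Dec 8, 1648: 366 days (Feb 29, 1648 is in that span).
Dec 8, 1648 → Dec 8, 1649: 365 days.
Dec 8, 1649 → Dec 8, 1650: 365 days.
Dec 8, 1650 → Dec 8, 1651: 365 days.
Dec 8, 1651 → Dec 8, 1652: 366 days (Feb 29, 1652 is in that span).
Dec 8, 1652 → Jan 8, 1653: 31 days (December has 31).
Jan 8, 1653 → Feb 8, 1653: 31 days (January has 31).
Feb 8, 1653 → Mar 8, 1653: 28 days (February has 28).
Mar 8, 1653 → Mar 19, 1653: 11 days.
Total: 6311 days.

6311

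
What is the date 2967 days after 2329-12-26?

February 9, 2338

+365 (one year) → Dec 26, 2330 (2602 left).
+365 (one year) → Dec 26, 2331 (2237 left).
+366 (one year; includes Feb 29, 2332) → Dec 26, 2332 (1871 left).
+365 (one year) → Dec 26, 2333 (1506 left).
+365 (one year) → Dec 26, 2334 (1141 left).
+365 (one year) → Dec 26, 2335 (776 left).
+366 (one year; includes Feb 29, 2336) → Dec 26, 2336 (410 left).
+365 (one year) → Dec 26, 2337 (45 left).
Dec has 31 days: +6 → Jan 1, 2338 (39 left).
Jan has 31 days: +31 → Feb 1, 2338 (8 left).
+8 → Feb 9, 2338.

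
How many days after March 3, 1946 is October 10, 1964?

6796

Mar 3, 1946 → Mar 3, 1947: 365 days.
Mar 3, 1947 → Mar 3, 1948: 366 days (Feb 29, 1948 is in that span).
Mar 3, 1948 → Mar 3, 1949: 365 days.
Mar 3, 1949 → Mar 3, 1950: 365 days.
Mar 3, 1950 → Mar 3, 1951: 365 days.
Mar 3, 1951 → Mar 3, 1952: 366 days (Feb 29, 1952 is in that span).
Mar 3, 1952 → Mar 3, 1953: 365 days.
Mar 3, 1953 → Mar 3, 1954: 365 days.
Mar 3, 1954 → Mar 3, 1955: 365 days.
Mar 3, 1955 → Mar 3, 1956: 366 days (Feb 29, 1956 is in that span).
Mar 3, 1956 → Mar 3, 1957: 365 days.
Mar 3, 1957 → Mar 3, 1958: 365 days.
Mar 3, 1958 → Mar 3, 1959: 365 days.
Mar 3, 1959 → Mar 3, 1960: 366 days (Feb 29, 1960 is in that span).
Mar 3, 1960 → Mar 3, 1961: 365 days.
Mar 3, 1961 → Mar 3, 1962: 365 days.
Mar 3, 1962 → Mar 3, 1963: 365 days.
Mar 3, 1963 → Mar 3, 1964: 366 days (Feb 29, 1964 is in that span).
Mar 3, 1964 → Apr 3, 1964: 31 days (March has 31).
Apr 3, 1964 → May 3, 1964: 30 days (April has 30).
May 3, 1964 → Jun 3, 1964: 31 days (May has 31).
Jun 3, 1964 → Jul 3, 1964: 30 days (June has 30).
Jul 3, 1964 → Aug 3, 1964: 31 days (July has 31).
Aug 3, 1964 → Sep 3, 1964: 31 days (August has 31).
Sep 3, 1964 → Oct 3, 1964: 30 days (September has 30).
Oct 3, 1964 → Oct 10, 1964: 7 days.
Total: 6796 days.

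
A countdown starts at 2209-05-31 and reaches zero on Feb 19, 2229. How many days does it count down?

May 31, 2209 → May 31, 2210: 365 days.
May 31, 2210 → May 31, 2211: 365 days.
May 31, 2211 → May 31, 2212: 366 days (Feb 29, 2212 is in that span).
May 31, 2212 → May 31, 2213: 365 days.
May 31, 2213 → May 31, 2214: 365 days.
May 31, 2214 → May 31, 2215: 365 days.
May 31, 2215 → May 31, 2216: 366 days (Feb 29, 2216 is in that span).
May 31, 2216 → May 31, 2217: 365 days.
May 31, 2217 → May 31, 2218: 365 days.
May 31, 2218 → May 31, 2219: 365 days.
May 31, 2219 → May 31, 2220: 366 days (Feb 29, 2220 is in that span).
May 31, 2220 → May 31, 2221: 365 days.
May 31, 2221 → May 31, 2222: 365 days.
May 31, 2222 → May 31, 2223: 365 days.
May 31, 2223 → May 31, 2224: 366 days (Feb 29, 2224 is in that span).
May 31, 2224 → May 31, 2225: 365 days.
May 31, 2225 → May 31, 2226: 365 days.
May 31, 2226 → May 31, 2227: 365 days.
May 31, 2227 → May 31, 2228: 366 days (Feb 29, 2228 is in that span).
May 31, 2228 → Jun 30, 2228: 30 days (May has 31).
Jun 30, 2228 → Jul 30, 2228: 30 days (June has 30).
Jul 30, 2228 → Aug 30, 2228: 31 days (July has 31).
Aug 30, 2228 → Sep 30, 2228: 31 days (August has 31).
Sep 30, 2228 → Oct 30, 2228: 30 days (September has 30).
Oct 30, 2228 → Nov 30, 2228: 31 days (October has 31).
Nov 30, 2228 → Dec 30, 2228: 30 days (November has 30).
Dec 30, 2228 → Jan 30, 2229: 31 days (December has 31).
Jan 30, 2229 → Feb 19, 2229: 20 days.
Total: 7204 days.

7204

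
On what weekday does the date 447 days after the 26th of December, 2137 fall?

Wednesday

Dec 26, 2137 is a Thursday.
447 mod 7 = 6, so 447 days after a Thursday is Thursday + 6 = Wednesday.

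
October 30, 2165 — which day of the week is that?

Doomsday rule: the anchor day for the 2100s is Sunday. For year 65: 65÷12 = 5 r 5, and 5÷4 = 1, so 5+5+1 = 11.
Sunday + 11 ≡ Thursday — that's 2165's doomsday.
In October the doomsday date is Oct 10.
Oct 30 is 20 days after Oct 10; 20 mod 7 = 6, so Thursday + 6 = Wednesday.

Wednesday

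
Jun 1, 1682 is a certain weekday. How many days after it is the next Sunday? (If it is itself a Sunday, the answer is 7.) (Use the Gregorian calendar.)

6

Jun 1, 1682 is a Monday.
From Monday to the next Sunday is 6 days.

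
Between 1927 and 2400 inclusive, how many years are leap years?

116

Multiples of 4 in [1927,2400]: 119.
Of those, multiples of 100: 5 (not leap unless ÷400).
Multiples of 400: 2.
Leap years = 119 − 5 + 2 = 116.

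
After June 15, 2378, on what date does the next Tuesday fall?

June 20, 2378

Jun 15, 2378 is a Thursday.
From Thursday to the next Tuesday is 5 days.
Jun 15, 2378 + 5 = Jun 20, 2378.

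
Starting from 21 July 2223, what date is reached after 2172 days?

July 1, 2229

+366 (one year; includes Feb 29, 2224) → Jul 21, 2224 (1806 left).
+365 (one year) → Jul 21, 2225 (1441 left).
+365 (one year) → Jul 21, 2226 (1076 left).
+365 (one year) → Jul 21, 2227 (711 left).
+366 (one year; includes Feb 29, 2228) → Jul 21, 2228 (345 left).
Jul has 31 days: +11 → Aug 1, 2228 (334 left).
Aug has 31 days: +31 → Sep 1, 2228 (303 left).
Sep has 30 days: +30 → Oct 1, 2228 (273 left).
Oct has 31 days: +31 → Nov 1, 2228 (242 left).
Nov has 30 days: +30 → Dec 1, 2228 (212 left).
Dec has 31 days: +31 → Jan 1, 2229 (181 left).
Jan has 31 days: +31 → Feb 1, 2229 (150 left).
Feb has 28 days: +28 → Mar 1, 2229 (122 left).
Mar has 31 days: +31 → Apr 1, 2229 (91 left).
Apr has 30 days: +30 → May 1, 2229 (61 left).
May has 31 days: +31 → Jun 1, 2229 (30 left).
Jun has 30 days: +30 → Jul 1, 2229 (0 left).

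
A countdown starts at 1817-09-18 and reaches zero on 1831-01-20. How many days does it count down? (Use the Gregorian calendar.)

Sep 18, 1817 → Sep 18, 1818: 365 days.
Sep 18, 1818 → Sep 18, 1819: 365 days.
Sep 18, 1819 → Sep 18, 1820: 366 days (Feb 29, 1820 is in that span).
Sep 18, 1820 → Sep 18, 1821: 365 days.
Sep 18, 1821 → Sep 18, 1822: 365 days.
Sep 18, 1822 → Sep 18, 1823: 365 days.
Sep 18, 1823 → Sep 18, 1824: 366 days (Feb 29, 1824 is in that span).
Sep 18, 1824 → Sep 18, 1825: 365 days.
Sep 18, 1825 → Sep 18, 1826: 365 days.
Sep 18, 1826 → Sep 18, 1827: 365 days.
Sep 18, 1827 → Sep 18, 1828: 366 days (Feb 29, 1828 is in that span).
Sep 18, 1828 → Sep 18, 1829: 365 days.
Sep 18, 1829 → Sep 18, 1830: 365 days.
Sep 18, 1830 → Oct 18, 1830: 30 days (September has 30).
Oct 18, 1830 → Nov 18, 1830: 31 days (October has 31).
Nov 18, 1830 → Dec 18, 1830: 30 days (November has 30).
Dec 18, 1830 → Jan 18, 1831: 31 days (December has 31).
Jan 18, 1831 → Jan 20, 1831: 2 days.
Total: 4872 days.

4872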